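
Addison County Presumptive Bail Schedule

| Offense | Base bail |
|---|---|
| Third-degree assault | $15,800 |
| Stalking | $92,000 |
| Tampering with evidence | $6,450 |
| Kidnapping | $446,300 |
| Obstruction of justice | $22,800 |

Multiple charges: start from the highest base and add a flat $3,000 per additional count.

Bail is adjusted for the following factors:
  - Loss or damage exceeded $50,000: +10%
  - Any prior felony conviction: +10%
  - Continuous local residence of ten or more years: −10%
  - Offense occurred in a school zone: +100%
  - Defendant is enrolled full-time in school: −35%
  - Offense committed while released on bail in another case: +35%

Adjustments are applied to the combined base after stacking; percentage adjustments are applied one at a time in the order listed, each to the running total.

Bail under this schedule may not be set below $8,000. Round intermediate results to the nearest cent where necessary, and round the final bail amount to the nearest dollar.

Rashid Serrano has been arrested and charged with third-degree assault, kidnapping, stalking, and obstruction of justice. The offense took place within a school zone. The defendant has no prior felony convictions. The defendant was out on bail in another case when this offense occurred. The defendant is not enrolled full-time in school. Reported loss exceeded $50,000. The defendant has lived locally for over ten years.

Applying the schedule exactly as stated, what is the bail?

$1,217,017

Base amounts from the schedule: third-degree assault $15,800; kidnapping $446,300; stalking $92,000; obstruction of justice $22,800.
Stacking rule: highest base plus $3,000 per additional charge. Highest is kidnapping at $446,300; 3 additional charges → +$9,000. Combined base = $455,300.
Loss or damage exceeded $50,000 (+10%): $455,300 × 1.1 = $500,830.
Continuous local residence of ten or more years (−10%): $500,830 × 0.9 = $450,747.
Offense occurred in a school zone (+100%): $450,747 × 2 = $901,494.
Offense committed while released on bail in another case (+35%): $901,494 × 1.35 = $1,217,016.90.
$1,217,016.90 is at or above the $8,000 minimum.
Rounded to the nearest dollar: $1,217,017.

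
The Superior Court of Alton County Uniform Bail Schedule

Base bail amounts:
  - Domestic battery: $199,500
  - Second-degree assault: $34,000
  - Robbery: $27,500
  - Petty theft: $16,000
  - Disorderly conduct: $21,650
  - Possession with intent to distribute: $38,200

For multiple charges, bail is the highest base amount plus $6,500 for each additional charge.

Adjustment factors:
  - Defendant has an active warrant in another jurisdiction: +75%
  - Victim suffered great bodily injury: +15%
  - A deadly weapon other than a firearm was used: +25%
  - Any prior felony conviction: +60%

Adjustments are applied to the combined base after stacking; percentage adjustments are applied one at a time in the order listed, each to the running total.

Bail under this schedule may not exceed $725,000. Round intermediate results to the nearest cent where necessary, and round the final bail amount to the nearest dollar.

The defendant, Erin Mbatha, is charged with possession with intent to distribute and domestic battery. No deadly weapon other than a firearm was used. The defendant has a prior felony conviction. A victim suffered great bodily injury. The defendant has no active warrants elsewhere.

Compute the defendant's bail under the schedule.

Base amounts from the schedule: possession with intent to distribute $38,200; domestic battery $199,500.
Stacking rule: highest base plus $6,500 per additional charge. Highest is domestic battery at $199,500; 1 additional charge → +$6,500. Combined base = $206,000.
Victim suffered great bodily injury (+15%): $206,000 × 1.15 = $236,900.
Any prior felony conviction (+60%): $236,900 × 1.6 = $379,040.
$379,040 is within the $725,000 maximum.

$379,040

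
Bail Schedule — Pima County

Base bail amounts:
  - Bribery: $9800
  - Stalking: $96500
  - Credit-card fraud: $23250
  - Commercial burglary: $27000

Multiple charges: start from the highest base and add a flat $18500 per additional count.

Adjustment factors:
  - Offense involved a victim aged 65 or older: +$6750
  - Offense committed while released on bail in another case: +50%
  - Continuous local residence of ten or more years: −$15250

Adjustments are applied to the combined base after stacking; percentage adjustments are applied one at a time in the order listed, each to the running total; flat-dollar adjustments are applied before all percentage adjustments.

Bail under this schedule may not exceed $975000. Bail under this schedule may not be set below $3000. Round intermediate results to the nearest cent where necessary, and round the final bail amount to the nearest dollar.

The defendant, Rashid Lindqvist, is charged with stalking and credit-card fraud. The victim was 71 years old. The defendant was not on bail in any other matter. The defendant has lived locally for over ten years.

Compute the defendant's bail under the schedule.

$106500

Base amounts from the schedule: stalking $96500; credit-card fraud $23250.
Stacking rule: highest base plus $18500 per additional charge. Highest is stalking at $96500; 1 additional charge → +$18500. Combined base = $115000.
Offense involved a victim aged 65 or older (+$6750 flat): $115000 + $6750 = $121750.
Continuous local residence of ten or more years (−$15250 flat): $121750 − $15250 = $106500.
$106500 is within the $975000 maximum.
$106500 is at or above the $3000 minimum.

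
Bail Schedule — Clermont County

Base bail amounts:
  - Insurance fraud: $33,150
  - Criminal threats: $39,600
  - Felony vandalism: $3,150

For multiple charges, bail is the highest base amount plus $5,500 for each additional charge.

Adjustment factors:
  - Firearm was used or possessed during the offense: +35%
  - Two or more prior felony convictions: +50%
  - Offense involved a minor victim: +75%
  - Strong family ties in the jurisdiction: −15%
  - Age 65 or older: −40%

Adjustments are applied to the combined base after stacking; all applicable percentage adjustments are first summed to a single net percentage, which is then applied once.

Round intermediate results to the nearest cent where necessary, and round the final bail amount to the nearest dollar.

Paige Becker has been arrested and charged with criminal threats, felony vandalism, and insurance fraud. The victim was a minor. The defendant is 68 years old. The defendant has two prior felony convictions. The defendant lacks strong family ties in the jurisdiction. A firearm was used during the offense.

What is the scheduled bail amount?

$111,320

Base amounts from the schedule: criminal threats $39,600; felony vandalism $3,150; insurance fraud $33,150.
Stacking rule: highest base plus $5,500 per additional charge. Highest is criminal threats at $39,600; 2 additional charges → +$11,000. Combined base = $50,600.
Net percentage adjustment: +35% +50% +75% −40% = +120%. $50,600 × 2.2 = $111,320.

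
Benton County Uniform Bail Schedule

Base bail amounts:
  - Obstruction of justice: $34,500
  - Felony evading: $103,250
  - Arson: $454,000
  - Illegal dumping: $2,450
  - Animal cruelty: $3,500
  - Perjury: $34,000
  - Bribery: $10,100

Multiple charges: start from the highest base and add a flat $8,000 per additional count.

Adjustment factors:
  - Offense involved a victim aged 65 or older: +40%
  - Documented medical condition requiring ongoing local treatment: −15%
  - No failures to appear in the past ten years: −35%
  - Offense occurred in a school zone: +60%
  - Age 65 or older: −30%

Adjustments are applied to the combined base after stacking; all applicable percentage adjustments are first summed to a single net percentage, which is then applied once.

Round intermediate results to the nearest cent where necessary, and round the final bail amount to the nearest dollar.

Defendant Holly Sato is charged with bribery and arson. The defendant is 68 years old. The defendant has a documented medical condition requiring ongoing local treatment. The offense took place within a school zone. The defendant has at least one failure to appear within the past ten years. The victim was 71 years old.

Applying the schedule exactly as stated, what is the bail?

Base amounts from the schedule: bribery $10,100; arson $454,000.
Stacking rule: highest base plus $8,000 per additional charge. Highest is arson at $454,000; 1 additional charge → +$8,000. Combined base = $462,000.
Net percentage adjustment: +40% −15% +60% −30% = +55%. $462,000 × 1.55 = $716,100.

$716,100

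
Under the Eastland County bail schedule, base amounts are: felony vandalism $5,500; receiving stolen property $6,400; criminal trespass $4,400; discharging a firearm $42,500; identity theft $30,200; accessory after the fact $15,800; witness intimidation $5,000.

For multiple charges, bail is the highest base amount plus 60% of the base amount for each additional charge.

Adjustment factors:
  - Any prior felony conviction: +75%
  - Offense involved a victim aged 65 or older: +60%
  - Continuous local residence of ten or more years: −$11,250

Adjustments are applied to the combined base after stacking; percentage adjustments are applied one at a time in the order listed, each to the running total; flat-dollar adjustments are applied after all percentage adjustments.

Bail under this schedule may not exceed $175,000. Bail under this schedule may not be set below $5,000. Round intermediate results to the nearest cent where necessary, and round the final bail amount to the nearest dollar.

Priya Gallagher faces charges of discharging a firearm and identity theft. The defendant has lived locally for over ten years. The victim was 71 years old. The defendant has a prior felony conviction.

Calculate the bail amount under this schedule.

Base amounts from the schedule: discharging a firearm $42,500; identity theft $30,200.
Stacking rule: highest base plus 60% of each additional charge. Highest is discharging a firearm at $42,500. Additional: $30,200 × 60% = $18,120. Combined base = $42,500 + $18,120 = $60,620.
Any prior felony conviction (+75%): $60,620 × 1.75 = $106,085.
Offense involved a victim aged 65 or older (+60%): $106,085 × 1.6 = $169,736.
Continuous local residence of ten or more years (−$11,250 flat): $169,736 − $11,250 = $158,486.
$158,486 is within the $175,000 maximum.
$158,486 is at or above the $5,000 minimum.

$158,486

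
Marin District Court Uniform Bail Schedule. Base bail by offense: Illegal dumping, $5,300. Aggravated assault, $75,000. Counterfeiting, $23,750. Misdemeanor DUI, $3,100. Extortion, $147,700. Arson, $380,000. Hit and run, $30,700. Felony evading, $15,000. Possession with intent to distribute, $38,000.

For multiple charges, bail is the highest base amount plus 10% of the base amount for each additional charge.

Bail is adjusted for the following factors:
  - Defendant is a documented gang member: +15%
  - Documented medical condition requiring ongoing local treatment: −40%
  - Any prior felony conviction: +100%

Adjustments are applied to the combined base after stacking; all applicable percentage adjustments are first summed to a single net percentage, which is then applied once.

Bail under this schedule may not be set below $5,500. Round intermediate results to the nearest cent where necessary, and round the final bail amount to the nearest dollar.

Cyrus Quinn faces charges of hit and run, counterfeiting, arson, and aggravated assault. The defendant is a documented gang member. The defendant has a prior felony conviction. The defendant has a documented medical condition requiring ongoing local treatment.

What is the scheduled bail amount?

Base amounts from the schedule: hit and run $30,700; counterfeiting $23,750; arson $380,000; aggravated assault $75,000.
Stacking rule: highest base plus 10% of each additional charge. Highest is arson at $380,000. Additional: $30,700 × 10% = $3,070; $23,750 × 10% = $2,375; $75,000 × 10% = $7,500. Combined base = $380,000 + $12,945 = $392,945.
Net percentage adjustment: +15% −40% +100% = +75%. $392,945 × 1.75 = $687,653.75.
$687,653.75 is at or above the $5,500 minimum.
Rounded to the nearest dollar: $687,654.

$687,654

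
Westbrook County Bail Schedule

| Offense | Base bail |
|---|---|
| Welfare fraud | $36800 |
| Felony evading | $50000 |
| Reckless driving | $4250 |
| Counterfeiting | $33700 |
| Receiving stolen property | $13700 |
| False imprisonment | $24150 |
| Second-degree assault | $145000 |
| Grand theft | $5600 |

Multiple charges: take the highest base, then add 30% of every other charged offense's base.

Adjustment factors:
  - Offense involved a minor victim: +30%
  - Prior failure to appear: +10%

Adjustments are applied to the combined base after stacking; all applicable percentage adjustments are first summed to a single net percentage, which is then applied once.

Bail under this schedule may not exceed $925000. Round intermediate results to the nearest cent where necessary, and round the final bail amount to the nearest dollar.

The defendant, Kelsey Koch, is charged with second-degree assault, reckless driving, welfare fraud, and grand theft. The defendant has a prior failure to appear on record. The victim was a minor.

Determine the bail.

$222593

Base amounts from the schedule: second-degree assault $145000; reckless driving $4250; welfare fraud $36800; grand theft $5600.
Stacking rule: highest base plus 30% of each additional charge. Highest is second-degree assault at $145000. Additional: $4250 × 30% = $1275; $36800 × 30% = $11040; $5600 × 30% = $1680. Combined base = $145000 + $13995 = $158995.
Net percentage adjustment: +30% +10% = +40%. $158995 × 1.4 = $222593.
$222593 is within the $925000 maximum.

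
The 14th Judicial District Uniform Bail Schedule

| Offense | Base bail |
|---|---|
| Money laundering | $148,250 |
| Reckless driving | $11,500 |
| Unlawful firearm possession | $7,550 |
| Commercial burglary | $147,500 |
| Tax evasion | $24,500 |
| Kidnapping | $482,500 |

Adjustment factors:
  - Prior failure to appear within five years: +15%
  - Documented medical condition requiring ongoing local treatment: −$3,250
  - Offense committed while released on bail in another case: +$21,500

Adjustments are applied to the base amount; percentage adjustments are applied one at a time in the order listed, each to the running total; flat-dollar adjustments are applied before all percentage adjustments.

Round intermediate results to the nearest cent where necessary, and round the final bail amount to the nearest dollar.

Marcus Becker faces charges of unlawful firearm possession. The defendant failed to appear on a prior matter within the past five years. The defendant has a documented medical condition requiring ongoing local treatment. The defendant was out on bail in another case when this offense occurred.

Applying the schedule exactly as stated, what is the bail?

$29,670

Base amounts from the schedule: unlawful firearm possession $7,550.
Single charge. Combined base = $7,550.
Documented medical condition requiring ongoing local treatment (−$3,250 flat): $7,550 − $3,250 = $4,300.
Offense committed while released on bail in another case (+$21,500 flat): $4,300 + $21,500 = $25,800.
Prior failure to appear within five years (+15%): $25,800 × 1.15 = $29,670.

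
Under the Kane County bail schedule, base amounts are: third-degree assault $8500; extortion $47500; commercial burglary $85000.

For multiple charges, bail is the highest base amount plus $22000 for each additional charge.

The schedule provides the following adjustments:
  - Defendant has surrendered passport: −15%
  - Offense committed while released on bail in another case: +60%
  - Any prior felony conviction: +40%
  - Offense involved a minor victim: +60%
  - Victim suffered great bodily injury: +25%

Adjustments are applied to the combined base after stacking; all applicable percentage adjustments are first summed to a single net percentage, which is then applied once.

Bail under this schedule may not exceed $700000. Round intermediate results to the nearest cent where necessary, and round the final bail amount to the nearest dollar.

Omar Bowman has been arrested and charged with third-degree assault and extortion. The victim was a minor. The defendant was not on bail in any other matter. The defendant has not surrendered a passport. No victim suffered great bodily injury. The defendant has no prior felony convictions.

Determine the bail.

$111200

Base amounts from the schedule: third-degree assault $8500; extortion $47500.
Stacking rule: highest base plus $22000 per additional charge. Highest is extortion at $47500; 1 additional charge → +$22000. Combined base = $69500.
Offense involved a minor victim (+60%): $69500 × 1.6 = $111200.
$111200 is within the $700000 maximum.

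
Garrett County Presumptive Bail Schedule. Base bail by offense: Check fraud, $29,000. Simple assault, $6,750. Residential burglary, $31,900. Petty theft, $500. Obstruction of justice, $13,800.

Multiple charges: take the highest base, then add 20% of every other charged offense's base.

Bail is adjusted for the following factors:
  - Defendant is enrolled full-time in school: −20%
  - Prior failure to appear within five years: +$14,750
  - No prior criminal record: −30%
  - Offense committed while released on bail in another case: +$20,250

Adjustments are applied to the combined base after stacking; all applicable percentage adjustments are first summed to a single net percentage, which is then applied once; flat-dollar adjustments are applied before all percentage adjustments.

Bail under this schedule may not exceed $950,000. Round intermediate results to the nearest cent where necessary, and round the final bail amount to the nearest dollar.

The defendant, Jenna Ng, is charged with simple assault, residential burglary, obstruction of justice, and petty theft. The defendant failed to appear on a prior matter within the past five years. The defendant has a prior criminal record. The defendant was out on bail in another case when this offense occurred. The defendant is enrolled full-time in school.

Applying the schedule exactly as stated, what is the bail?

$56,888

Base amounts from the schedule: simple assault $6,750; residential burglary $31,900; obstruction of justice $13,800; petty theft $500.
Stacking rule: highest base plus 20% of each additional charge. Highest is residential burglary at $31,900. Additional: $6,750 × 20% = $1,350; $13,800 × 20% = $2,760; $500 × 20% = $100. Combined base = $31,900 + $4,210 = $36,110.
Prior failure to appear within five years (+$14,750 flat): $36,110 + $14,750 = $50,860.
Offense committed while released on bail in another case (+$20,250 flat): $50,860 + $20,250 = $71,110.
Defendant is enrolled full-time in school (−20%): $71,110 × 0.8 = $56,888.
$56,888 is within the $950,000 maximum.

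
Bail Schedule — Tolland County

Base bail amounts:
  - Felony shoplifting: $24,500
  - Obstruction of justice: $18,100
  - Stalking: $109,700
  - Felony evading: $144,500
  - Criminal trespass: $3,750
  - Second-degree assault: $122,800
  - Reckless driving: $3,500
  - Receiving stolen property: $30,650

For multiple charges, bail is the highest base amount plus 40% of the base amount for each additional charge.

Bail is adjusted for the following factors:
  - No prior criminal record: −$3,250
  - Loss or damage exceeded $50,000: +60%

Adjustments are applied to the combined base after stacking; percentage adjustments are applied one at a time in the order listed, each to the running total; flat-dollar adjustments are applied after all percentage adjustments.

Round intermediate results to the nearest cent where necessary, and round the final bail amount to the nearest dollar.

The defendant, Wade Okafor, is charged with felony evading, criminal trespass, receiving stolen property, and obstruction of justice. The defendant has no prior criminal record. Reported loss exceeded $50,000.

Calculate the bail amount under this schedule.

$261,550

Base amounts from the schedule: felony evading $144,500; criminal trespass $3,750; receiving stolen property $30,650; obstruction of justice $18,100.
Stacking rule: highest base plus 40% of each additional charge. Highest is felony evading at $144,500. Additional: $3,750 × 40% = $1,500; $30,650 × 40% = $12,260; $18,100 × 40% = $7,240. Combined base = $144,500 + $21,000 = $165,500.
Loss or damage exceeded $50,000 (+60%): $165,500 × 1.6 = $264,800.
No prior criminal record (−$3,250 flat): $264,800 − $3,250 = $261,550.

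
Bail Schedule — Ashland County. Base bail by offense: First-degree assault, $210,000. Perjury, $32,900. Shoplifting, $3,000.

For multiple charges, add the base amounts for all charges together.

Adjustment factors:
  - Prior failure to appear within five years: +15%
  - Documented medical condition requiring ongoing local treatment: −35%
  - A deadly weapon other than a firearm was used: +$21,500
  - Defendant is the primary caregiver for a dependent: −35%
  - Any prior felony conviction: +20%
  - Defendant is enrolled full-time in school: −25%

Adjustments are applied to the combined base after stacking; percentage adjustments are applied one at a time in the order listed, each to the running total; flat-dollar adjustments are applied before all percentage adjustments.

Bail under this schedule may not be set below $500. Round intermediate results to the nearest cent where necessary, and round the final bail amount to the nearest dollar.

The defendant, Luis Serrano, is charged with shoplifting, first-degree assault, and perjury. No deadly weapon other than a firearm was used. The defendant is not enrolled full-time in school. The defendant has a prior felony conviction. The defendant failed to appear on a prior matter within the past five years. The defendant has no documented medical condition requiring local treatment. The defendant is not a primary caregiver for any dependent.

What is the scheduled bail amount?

$339,342

Base amounts from the schedule: shoplifting $3,000; first-degree assault $210,000; perjury $32,900.
Stacking rule: sum of all bases. $3,000 + $210,000 + $32,900 = $245,900.
Prior failure to appear within five years (+15%): $245,900 × 1.15 = $282,785.
Any prior felony conviction (+20%): $282,785 × 1.2 = $339,342.
$339,342 is at or above the $500 minimum.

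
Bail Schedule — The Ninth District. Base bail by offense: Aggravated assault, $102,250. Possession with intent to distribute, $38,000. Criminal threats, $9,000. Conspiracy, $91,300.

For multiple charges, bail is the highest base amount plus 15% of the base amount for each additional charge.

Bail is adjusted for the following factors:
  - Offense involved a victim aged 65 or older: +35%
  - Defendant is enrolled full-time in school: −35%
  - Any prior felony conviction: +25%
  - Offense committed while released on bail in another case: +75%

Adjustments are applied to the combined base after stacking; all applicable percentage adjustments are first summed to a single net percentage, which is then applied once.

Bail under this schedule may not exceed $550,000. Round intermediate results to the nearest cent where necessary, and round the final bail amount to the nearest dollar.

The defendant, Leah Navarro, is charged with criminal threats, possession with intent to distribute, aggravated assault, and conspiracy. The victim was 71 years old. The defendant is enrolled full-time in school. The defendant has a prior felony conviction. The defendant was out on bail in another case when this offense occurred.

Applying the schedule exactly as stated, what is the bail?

$245,990

Base amounts from the schedule: criminal threats $9,000; possession with intent to distribute $38,000; aggravated assault $102,250; conspiracy $91,300.
Stacking rule: highest base plus 15% of each additional charge. Highest is aggravated assault at $102,250. Additional: $9,000 × 15% = $1,350; $38,000 × 15% = $5,700; $91,300 × 15% = $13,695. Combined base = $102,250 + $20,745 = $122,995.
Net percentage adjustment: +35% −35% +25% +75% = +100%. $122,995 × 2 = $245,990.
$245,990 is within the $550,000 maximum.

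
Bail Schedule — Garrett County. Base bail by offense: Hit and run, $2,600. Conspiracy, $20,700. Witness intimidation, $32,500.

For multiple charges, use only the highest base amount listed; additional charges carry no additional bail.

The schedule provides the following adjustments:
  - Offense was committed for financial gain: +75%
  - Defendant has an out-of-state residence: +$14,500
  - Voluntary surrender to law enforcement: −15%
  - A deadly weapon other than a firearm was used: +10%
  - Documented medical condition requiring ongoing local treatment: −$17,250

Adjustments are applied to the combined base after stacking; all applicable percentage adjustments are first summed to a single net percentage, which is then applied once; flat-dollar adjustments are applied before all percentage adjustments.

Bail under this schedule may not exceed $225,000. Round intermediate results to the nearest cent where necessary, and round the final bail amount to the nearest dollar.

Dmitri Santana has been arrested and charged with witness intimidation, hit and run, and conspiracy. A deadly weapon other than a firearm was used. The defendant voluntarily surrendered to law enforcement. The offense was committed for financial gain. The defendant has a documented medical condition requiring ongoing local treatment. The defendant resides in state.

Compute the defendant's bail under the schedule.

Base amounts from the schedule: witness intimidation $32,500; hit and run $2,600; conspiracy $20,700.
Stacking rule: use the highest base only. Highest is witness intimidation at $32,500. Combined base = $32,500.
Documented medical condition requiring ongoing local treatment (−$17,250 flat): $32,500 − $17,250 = $15,250.
Net percentage adjustment: +75% −15% +10% = +70%. $15,250 × 1.7 = $25,925.
$25,925 is within the $225,000 maximum.

$25,925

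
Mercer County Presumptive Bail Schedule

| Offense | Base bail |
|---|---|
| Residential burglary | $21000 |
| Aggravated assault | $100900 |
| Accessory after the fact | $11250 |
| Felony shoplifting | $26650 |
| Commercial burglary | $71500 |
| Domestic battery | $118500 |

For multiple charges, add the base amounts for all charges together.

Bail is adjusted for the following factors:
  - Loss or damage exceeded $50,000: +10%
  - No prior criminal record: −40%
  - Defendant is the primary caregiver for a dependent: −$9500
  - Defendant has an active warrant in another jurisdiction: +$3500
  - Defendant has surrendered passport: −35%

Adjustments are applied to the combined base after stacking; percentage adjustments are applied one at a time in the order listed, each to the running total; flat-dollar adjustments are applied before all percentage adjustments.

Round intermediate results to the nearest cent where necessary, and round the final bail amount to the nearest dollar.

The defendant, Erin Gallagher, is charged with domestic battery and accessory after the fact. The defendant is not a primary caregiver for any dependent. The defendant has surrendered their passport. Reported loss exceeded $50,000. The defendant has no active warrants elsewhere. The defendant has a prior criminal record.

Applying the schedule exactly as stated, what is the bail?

Base amounts from the schedule: domestic battery $118500; accessory after the fact $11250.
Stacking rule: sum of all bases. $118500 + $11250 = $129750.
Loss or damage exceeded $50,000 (+10%): $129750 × 1.1 = $142725.
Defendant has surrendered passport (−35%): $142725 × 0.65 = $92771.25.
Rounded to the nearest dollar: $92771.

$92771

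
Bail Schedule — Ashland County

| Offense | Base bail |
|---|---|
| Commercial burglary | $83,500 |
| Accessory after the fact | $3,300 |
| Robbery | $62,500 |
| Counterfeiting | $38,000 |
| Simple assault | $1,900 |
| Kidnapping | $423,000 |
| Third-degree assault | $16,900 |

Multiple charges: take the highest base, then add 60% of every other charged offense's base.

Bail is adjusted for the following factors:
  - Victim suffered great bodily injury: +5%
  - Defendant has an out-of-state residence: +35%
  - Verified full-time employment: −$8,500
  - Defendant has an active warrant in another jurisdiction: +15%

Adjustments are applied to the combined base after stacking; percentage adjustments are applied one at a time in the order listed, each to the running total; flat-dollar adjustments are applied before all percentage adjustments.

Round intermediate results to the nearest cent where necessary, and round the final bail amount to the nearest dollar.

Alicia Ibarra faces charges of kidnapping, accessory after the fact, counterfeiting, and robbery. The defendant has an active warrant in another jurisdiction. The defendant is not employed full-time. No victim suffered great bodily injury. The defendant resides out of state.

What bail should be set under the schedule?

$753,397

Base amounts from the schedule: kidnapping $423,000; accessory after the fact $3,300; counterfeiting $38,000; robbery $62,500.
Stacking rule: highest base plus 60% of each additional charge. Highest is kidnapping at $423,000. Additional: $3,300 × 60% = $1,980; $38,000 × 60% = $22,800; $62,500 × 60% = $37,500. Combined base = $423,000 + $62,280 = $485,280.
Defendant has an out-of-state residence (+35%): $485,280 × 1.35 = $655,128.
Defendant has an active warrant in another jurisdiction (+15%): $655,128 × 1.15 = $753,397.20.
Rounded to the nearest dollar: $753,397.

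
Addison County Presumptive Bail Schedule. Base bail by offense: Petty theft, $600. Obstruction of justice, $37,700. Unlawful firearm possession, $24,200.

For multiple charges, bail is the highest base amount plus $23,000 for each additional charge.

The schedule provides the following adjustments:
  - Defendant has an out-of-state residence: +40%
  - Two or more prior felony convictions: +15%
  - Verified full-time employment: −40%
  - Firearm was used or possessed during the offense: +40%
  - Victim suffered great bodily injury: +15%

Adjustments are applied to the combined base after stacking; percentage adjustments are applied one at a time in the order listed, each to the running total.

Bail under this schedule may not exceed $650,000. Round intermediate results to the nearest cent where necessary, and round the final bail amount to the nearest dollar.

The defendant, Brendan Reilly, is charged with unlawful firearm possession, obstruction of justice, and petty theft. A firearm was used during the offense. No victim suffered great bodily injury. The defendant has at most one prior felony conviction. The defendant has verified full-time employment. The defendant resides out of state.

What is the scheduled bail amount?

$98,431

Base amounts from the schedule: unlawful firearm possession $24,200; obstruction of justice $37,700; petty theft $600.
Stacking rule: highest base plus $23,000 per additional charge. Highest is obstruction of justice at $37,700; 2 additional charges → +$46,000. Combined base = $83,700.
Defendant has an out-of-state residence (+40%): $83,700 × 1.4 = $117,180.
Verified full-time employment (−40%): $117,180 × 0.6 = $70,308.
Firearm was used or possessed during the offense (+40%): $70,308 × 1.4 = $98,431.20.
$98,431.20 is within the $650,000 maximum.
Rounded to the nearest dollar: $98,431.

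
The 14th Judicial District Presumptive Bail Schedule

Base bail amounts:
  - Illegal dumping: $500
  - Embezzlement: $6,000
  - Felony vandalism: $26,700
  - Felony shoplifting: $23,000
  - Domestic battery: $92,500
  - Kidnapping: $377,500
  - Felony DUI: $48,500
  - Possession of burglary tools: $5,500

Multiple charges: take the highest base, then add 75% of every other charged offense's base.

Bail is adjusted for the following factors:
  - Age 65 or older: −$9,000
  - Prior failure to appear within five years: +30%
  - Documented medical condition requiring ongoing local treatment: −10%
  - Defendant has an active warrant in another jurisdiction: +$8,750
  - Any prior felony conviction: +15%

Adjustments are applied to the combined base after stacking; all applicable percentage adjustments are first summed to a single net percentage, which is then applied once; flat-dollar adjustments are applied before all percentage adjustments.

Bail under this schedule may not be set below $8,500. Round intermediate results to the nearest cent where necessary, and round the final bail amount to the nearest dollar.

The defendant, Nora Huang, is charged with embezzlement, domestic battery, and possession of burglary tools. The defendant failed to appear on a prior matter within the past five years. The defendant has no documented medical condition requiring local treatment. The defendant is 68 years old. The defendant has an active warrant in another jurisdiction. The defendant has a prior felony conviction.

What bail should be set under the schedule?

Base amounts from the schedule: embezzlement $6,000; domestic battery $92,500; possession of burglary tools $5,500.
Stacking rule: highest base plus 75% of each additional charge. Highest is domestic battery at $92,500. Additional: $6,000 × 75% = $4,500; $5,500 × 75% = $4,125. Combined base = $92,500 + $8,625 = $101,125.
Age 65 or older (−$9,000 flat): $101,125 − $9,000 = $92,125.
Defendant has an active warrant in another jurisdiction (+$8,750 flat): $92,125 + $8,750 = $100,875.
Net percentage adjustment: +30% +15% = +45%. $100,875 × 1.45 = $146,268.75.
$146,268.75 is at or above the $8,500 minimum.
Rounded to the nearest dollar: $146,269.

$146,269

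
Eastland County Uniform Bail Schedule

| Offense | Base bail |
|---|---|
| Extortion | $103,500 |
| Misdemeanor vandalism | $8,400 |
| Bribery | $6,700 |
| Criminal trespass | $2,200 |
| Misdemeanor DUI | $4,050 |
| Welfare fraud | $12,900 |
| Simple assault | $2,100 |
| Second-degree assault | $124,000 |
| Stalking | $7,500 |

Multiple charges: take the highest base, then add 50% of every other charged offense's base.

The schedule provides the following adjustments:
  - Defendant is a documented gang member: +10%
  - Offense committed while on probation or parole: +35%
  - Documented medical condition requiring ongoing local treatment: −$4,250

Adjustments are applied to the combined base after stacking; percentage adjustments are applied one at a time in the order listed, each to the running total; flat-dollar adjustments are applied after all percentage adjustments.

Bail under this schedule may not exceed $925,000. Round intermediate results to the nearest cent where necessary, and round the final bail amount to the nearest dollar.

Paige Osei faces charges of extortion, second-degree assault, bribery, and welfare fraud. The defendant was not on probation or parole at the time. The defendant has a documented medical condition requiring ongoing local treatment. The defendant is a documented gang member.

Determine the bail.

Base amounts from the schedule: extortion $103,500; second-degree assault $124,000; bribery $6,700; welfare fraud $12,900.
Stacking rule: highest base plus 50% of each additional charge. Highest is second-degree assault at $124,000. Additional: $103,500 × 50% = $51,750; $6,700 × 50% = $3,350; $12,900 × 50% = $6,450. Combined base = $124,000 + $61,550 = $185,550.
Defendant is a documented gang member (+10%): $185,550 × 1.1 = $204,105.
Documented medical condition requiring ongoing local treatment (−$4,250 flat): $204,105 − $4,250 = $199,855.
$199,855 is within the $925,000 maximum.

$199,855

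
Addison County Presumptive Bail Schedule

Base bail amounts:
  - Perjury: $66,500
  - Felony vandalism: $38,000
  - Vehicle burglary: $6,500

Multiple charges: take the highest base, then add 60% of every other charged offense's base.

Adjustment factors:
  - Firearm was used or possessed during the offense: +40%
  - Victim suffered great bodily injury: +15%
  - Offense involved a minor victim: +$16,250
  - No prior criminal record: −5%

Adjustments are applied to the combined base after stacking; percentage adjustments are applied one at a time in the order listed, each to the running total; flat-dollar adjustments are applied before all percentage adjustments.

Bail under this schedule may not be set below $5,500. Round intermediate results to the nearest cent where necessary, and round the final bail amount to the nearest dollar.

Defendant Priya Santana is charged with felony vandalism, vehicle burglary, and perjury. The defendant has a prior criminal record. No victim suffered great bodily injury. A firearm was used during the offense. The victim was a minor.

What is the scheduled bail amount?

Base amounts from the schedule: felony vandalism $38,000; vehicle burglary $6,500; perjury $66,500.
Stacking rule: highest base plus 60% of each additional charge. Highest is perjury at $66,500. Additional: $38,000 × 60% = $22,800; $6,500 × 60% = $3,900. Combined base = $66,500 + $26,700 = $93,200.
Offense involved a minor victim (+$16,250 flat): $93,200 + $16,250 = $109,450.
Firearm was used or possessed during the offense (+40%): $109,450 × 1.4 = $153,230.
$153,230 is at or above the $5,500 minimum.

$153,230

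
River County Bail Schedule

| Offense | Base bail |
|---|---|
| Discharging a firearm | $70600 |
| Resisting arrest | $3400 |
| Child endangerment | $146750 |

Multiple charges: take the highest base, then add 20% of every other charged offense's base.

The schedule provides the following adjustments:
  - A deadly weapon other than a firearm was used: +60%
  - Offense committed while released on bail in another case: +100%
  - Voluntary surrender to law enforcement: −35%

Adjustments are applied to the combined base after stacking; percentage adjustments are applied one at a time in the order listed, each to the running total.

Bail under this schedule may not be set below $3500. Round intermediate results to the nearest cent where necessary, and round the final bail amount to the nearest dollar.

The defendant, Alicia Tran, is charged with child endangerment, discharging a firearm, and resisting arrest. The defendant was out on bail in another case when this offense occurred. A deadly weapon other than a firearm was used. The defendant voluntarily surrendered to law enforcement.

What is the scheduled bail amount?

Base amounts from the schedule: child endangerment $146750; discharging a firearm $70600; resisting arrest $3400.
Stacking rule: highest base plus 20% of each additional charge. Highest is child endangerment at $146750. Additional: $70600 × 20% = $14120; $3400 × 20% = $680. Combined base = $146750 + $14800 = $161550.
A deadly weapon other than a firearm was used (+60%): $161550 × 1.6 = $258480.
Offense committed while released on bail in another case (+100%): $258480 × 2 = $516960.
Voluntary surrender to law enforcement (−35%): $516960 × 0.65 = $336024.
$336024 is at or above the $3500 minimum.

$336024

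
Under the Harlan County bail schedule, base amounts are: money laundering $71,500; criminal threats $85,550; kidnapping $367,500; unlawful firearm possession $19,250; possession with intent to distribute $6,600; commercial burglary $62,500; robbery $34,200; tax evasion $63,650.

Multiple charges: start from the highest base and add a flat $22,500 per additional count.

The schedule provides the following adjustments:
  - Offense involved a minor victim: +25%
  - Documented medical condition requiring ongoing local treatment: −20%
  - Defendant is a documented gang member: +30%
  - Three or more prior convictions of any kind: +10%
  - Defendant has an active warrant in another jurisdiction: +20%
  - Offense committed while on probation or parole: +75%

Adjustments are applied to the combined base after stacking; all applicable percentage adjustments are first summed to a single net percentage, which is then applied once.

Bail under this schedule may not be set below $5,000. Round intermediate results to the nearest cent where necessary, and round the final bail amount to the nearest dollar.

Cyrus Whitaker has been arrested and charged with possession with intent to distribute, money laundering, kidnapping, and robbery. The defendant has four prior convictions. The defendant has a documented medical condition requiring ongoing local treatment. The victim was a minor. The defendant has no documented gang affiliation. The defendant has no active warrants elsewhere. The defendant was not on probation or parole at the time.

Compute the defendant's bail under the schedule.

$500,250

Base amounts from the schedule: possession with intent to distribute $6,600; money laundering $71,500; kidnapping $367,500; robbery $34,200.
Stacking rule: highest base plus $22,500 per additional charge. Highest is kidnapping at $367,500; 3 additional charges → +$67,500. Combined base = $435,000.
Net percentage adjustment: +25% −20% +10% = +15%. $435,000 × 1.15 = $500,250.
$500,250 is at or above the $5,000 minimum.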